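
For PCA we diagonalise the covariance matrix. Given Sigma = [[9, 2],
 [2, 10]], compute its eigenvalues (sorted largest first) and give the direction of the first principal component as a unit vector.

Step 1 — characteristic polynomial of 2×2 Sigma:
  det(Sigma - λI) = λ² - trace · λ + det = 0.
  trace = 9 + 10 = 19, det = 9·10 - (2)² = 86.
Step 2 — discriminant:
  Δ = trace² - 4·det = 361 - 344 = 17.
Step 3 — eigenvalues:
  λ = (trace ± √Δ)/2 = (19 ± 4.1231)/2,
  λ_1 = 11.5616,  λ_2 = 7.4384.

Step 4 — unit eigenvector for λ_1: solve (Sigma - λ_1 I)v = 0. First row:
  (9 - 11.5616)·v_x + (2)·v_y = 0, i.e. (-2.5616)·v_x + (2)·v_y = 0,
  so v ∝ (b, λ_1 - a) = (2, 2.5616) = u.
  ||u|| = √((2)² + (2.5616)²) = √(10.5616) ≈ 3.2499,
  v_1 = u/||u|| ≈ (0.6154, 0.7882) (||v_1|| = 1).

λ_1 = 11.5616,  λ_2 = 7.4384;  v_1 ≈ (0.6154, 0.7882)


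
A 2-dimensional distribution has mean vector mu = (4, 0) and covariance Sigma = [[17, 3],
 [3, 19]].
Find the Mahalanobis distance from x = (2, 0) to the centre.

Step 1 — centre the observation: (x - mu) = (-2, 0).

Step 2 — invert Sigma. det(Sigma) = 17·19 - (3)² = 314.
  Sigma^{-1} = (1/det) · [[d, -b], [-b, a]] = [[0.0605, -0.0096],
 [-0.0096, 0.0541]].

Step 3 — form the quadratic (x - mu)^T · Sigma^{-1} · (x - mu):
  Sigma^{-1} · (x - mu) = (-0.121, 0.0191).
  (x - mu)^T · [Sigma^{-1} · (x - mu)] = (-2)·(-0.121) + (0)·(0.0191) = 0.242.

Step 4 — take square root: d = √(0.242) ≈ 0.492.

d(x, mu) = √(0.242) ≈ 0.492


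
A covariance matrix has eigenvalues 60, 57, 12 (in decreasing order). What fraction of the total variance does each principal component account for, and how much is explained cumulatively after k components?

Step 1 — total variance = trace(Sigma) = Σ λ_i = 60 + 57 + 12 = 129.

Step 2 — fraction explained by component i = λ_i / Σ λ:
  PC1: 60/129 = 0.4651
  PC2: 57/129 = 0.4419
  PC3: 12/129 = 0.093

Step 3 — cumulative fraction after k components = (λ_1 + ... + λ_k) / Σ λ:
  k = 1: 60/129 = 0.4651
  k = 2: (60 + 57)/129 = 117/129 = 0.907
  k = 3: (60 + 57 + 12)/129 = 129/129 = 1

Summary (fraction, with percent):

explained: PC1 0.4651 (46.51%), PC2 0.4419 (44.19%), PC3 0.093 (9.3%);  cumulative: 0.4651, 0.907, 1


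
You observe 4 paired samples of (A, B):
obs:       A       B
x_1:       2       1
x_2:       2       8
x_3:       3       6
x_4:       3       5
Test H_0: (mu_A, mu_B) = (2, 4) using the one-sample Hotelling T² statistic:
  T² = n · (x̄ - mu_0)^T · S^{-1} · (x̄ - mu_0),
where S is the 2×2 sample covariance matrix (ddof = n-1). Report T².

Step 1 — sample mean vector:
  mean(A) = (2 + 2 + 3 + 3) / 4 = 10/4 = 2.5
  mean(B) = (1 + 8 + 6 + 5) / 4 = 20/4 = 5
  x̄ = (2.5, 5),  deviation x̄ - mu_0 = (2.5, 5) - (2, 4) = (0.5, 1).

Step 2 — sample covariance matrix, S[i,j] = (1/(n-1)) · Σ_k (x_{k,i} - mean_i) · (x_{k,j} - mean_j), divisor n-1 = 3:
  S[A,A] = ((-0.5)·(-0.5) + (-0.5)·(-0.5) + (0.5)·(0.5) + (0.5)·(0.5)) / 3 = 1/3 = 0.3333
  S[A,B] = ((-0.5)·(-4) + (-0.5)·(3) + (0.5)·(1) + (0.5)·(0)) / 3 = 1/3 = 0.3333
  S[B,B] = ((-4)·(-4) + (3)·(3) + (1)·(1) + (0)·(0)) / 3 = 26/3 = 8.6667
  S = [[0.3333, 0.3333],
 [0.3333, 8.6667]].

Step 3 — invert S. det(S) = 0.3333·8.6667 - (0.3333)² = 2.7778.
  S^{-1} = (1/det) · [[d, -b], [-b, a]] = [[3.12, -0.12],
 [-0.12, 0.12]].

Step 4 — quadratic form (x̄ - mu_0)^T · S^{-1} · (x̄ - mu_0):
  S^{-1} · (x̄ - mu_0) = (1.44, 0.06),
  (x̄ - mu_0)^T · [...] = (0.5)·(1.44) + (1)·(0.06) = 0.78.

Step 5 — scale by n: T² = 4 · 0.78 = 3.12.

T² ≈ 3.12


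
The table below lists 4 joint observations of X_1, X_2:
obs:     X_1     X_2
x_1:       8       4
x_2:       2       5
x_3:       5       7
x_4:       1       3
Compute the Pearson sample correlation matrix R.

Step 1 — column means:
  mean(X_1) = (8 + 2 + 5 + 1) / 4 = 16/4 = 4
  mean(X_2) = (4 + 5 + 7 + 3) / 4 = 19/4 = 4.75

Step 2 — sample variances and covariances s[i,j] = (1/(n-1)) · Σ_k (x_{k,i} - mean_i) · (x_{k,j} - mean_j), with n-1 = 3:
  s[X_1,X_1] = ((4)·(4) + (-2)·(-2) + (1)·(1) + (-3)·(-3)) / 3 = 30/3 = 10
  s[X_1,X_2] = ((4)·(-0.75) + (-2)·(0.25) + (1)·(2.25) + (-3)·(-1.75)) / 3 = 4/3 = 1.3333
  s[X_2,X_2] = ((-0.75)·(-0.75) + (0.25)·(0.25) + (2.25)·(2.25) + (-1.75)·(-1.75)) / 3 = 8.75/3 = 2.9167
  Sample standard deviations s_i = √(s[i,i]):
  s(X_1) = √(10) = 3.1623
  s(X_2) = √(2.9167) = 1.7078

Step 3 — r_{ij} = s_{ij} / (s_i · s_j):
  r[X_1,X_1] = 1 (diagonal).
  r[X_1,X_2] = 1.3333 / (3.1623 · 1.7078) = 1.3333 / 5.4006 = 0.2469
  r[X_2,X_2] = 1 (diagonal).

R is symmetric with unit diagonal. Assembling:

R = [[1, 0.2469],
 [0.2469, 1]]


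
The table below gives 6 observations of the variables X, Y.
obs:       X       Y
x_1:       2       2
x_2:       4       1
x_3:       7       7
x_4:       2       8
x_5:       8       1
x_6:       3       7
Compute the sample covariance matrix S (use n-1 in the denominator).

Step 1 — column means:
  mean(X) = (2 + 4 + 7 + 2 + 8 + 3) / 6 = 26/6 = 4.3333
  mean(Y) = (2 + 1 + 7 + 8 + 1 + 7) / 6 = 26/6 = 4.3333

Step 2 — sample covariance S[i,j] = (1/(n-1)) · Σ_k (x_{k,i} - mean_i) · (x_{k,j} - mean_j), with n-1 = 5.
  S[X,X] = ((-2.3333)·(-2.3333) + (-0.3333)·(-0.3333) + (2.6667)·(2.6667) + (-2.3333)·(-2.3333) + (3.6667)·(3.6667) + (-1.3333)·(-1.3333)) / 5 = 33.3333/5 = 6.6667
  S[X,Y] = ((-2.3333)·(-2.3333) + (-0.3333)·(-3.3333) + (2.6667)·(2.6667) + (-2.3333)·(3.6667) + (3.6667)·(-3.3333) + (-1.3333)·(2.6667)) / 5 = -10.6667/5 = -2.1333
  S[Y,Y] = ((-2.3333)·(-2.3333) + (-3.3333)·(-3.3333) + (2.6667)·(2.6667) + (3.6667)·(3.6667) + (-3.3333)·(-3.3333) + (2.6667)·(2.6667)) / 5 = 55.3333/5 = 11.0667

S is symmetric (S[j,i] = S[i,j]). Assembling:

S = [[6.6667, -2.1333],
 [-2.1333, 11.0667]]


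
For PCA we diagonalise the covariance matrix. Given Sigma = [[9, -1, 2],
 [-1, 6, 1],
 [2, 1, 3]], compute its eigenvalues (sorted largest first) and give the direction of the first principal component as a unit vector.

Step 1 — characteristic polynomial p(λ) = det(λI - Sigma) = λ³ - tr·λ² + c_1·λ - det, where tr = trace, c_1 = sum of the principal 2×2 minors, det = det(Sigma):
  tr = 9 + 6 + 3 = 18,
  c_1 = (9·6 - (-1)²) + (9·3 - (2)²) + (6·3 - (1)²) = 53 + 23 + 17 = 93,
  det = 9·(6·3 - (1)²) - (-1)·((-1)·3 - (1)·(2)) + (2)·((-1)·(1) - 6·(2)) = 9·(17) - (-1)·(-5) + (2)·(-13) = 122.
  So p(λ) = λ³ - 18λ² + 93λ - 122.
Step 2 — look for an integer root (rational root theorem: any rational root is an integer divisor of 122). Testing λ = 2:
  p(2) = 8 - 72 + 186 - 122 = 0  ✓
  Dividing out (λ - 2): p(λ) = (λ - 2)(λ² - 16λ + 61).
Step 3 — remaining eigenvalues from the quadratic λ² - 16λ + 61 = 0:
  Δ = 16² - 4·61 = 256 - 244 = 12,  λ = (16 ± √12)/2 = (16 ± 3.4641)/2 ≈ 9.7321 or 6.2679.
  Sorted: λ_1 = 9.7321,  λ_2 = 6.2679,  λ_3 = 2  (check: sum = 18 = tr ✓).

Step 4 — unit eigenvector for λ_1 ≈ 9.7321: v spans the null space of (Sigma - λ_1 I), whose rows are
  r_1 = (-0.7321, -1, 2),  r_2 = (-1, -3.7321, 1),  r_3 = (2, 1, -6.7321).
  v is orthogonal to every row, so take v ∝ r_1 × r_2 = ((-1)·(1) - (2)·(-3.7321), (2)·(-1) - (-0.7321)·(1), (-0.7321)·(-3.7321) - (-1)·(-1)) ≈ (6.4641, -1.2679, 1.7321).
  Let u = (6.4641, -1.2679, 1.7321).
  ||u|| = √((6.4641)² + (-1.2679)² + (1.7321)²) = √(46.3923) ≈ 6.8112,  v_1 = u/||u|| ≈ (0.949, -0.1862, 0.2543) (||v_1|| = 1).

λ_1 = 9.7321,  λ_2 = 6.2679,  λ_3 = 2;  v_1 ≈ (0.949, -0.1862, 0.2543)


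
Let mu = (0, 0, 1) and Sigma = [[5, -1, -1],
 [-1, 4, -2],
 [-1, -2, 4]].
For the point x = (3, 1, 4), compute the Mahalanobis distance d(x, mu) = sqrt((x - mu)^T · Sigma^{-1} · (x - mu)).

Step 1 — centre the observation: (x - mu) = (3, 1, 3).

Step 2 — invert Sigma (cofactor / det for 3×3, or solve directly):
  Sigma^{-1} = [[0.25, 0.125, 0.125],
 [0.125, 0.3958, 0.2292],
 [0.125, 0.2292, 0.3958]].

Step 3 — form the quadratic (x - mu)^T · Sigma^{-1} · (x - mu):
  Sigma^{-1} · (x - mu) = (1.25, 1.4583, 1.7917).
  (x - mu)^T · [Sigma^{-1} · (x - mu)] = (3)·(1.25) + (1)·(1.4583) + (3)·(1.7917) = 10.5833.

Step 4 — take square root: d = √(10.5833) ≈ 3.2532.

d(x, mu) = √(10.5833) ≈ 3.2532


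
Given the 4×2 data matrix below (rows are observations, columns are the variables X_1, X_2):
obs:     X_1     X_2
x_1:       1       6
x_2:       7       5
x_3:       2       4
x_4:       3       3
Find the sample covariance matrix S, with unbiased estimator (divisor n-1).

Step 1 — column means:
  mean(X_1) = (1 + 7 + 2 + 3) / 4 = 13/4 = 3.25
  mean(X_2) = (6 + 5 + 4 + 3) / 4 = 18/4 = 4.5

Step 2 — sample covariance S[i,j] = (1/(n-1)) · Σ_k (x_{k,i} - mean_i) · (x_{k,j} - mean_j), with n-1 = 3.
  S[X_1,X_1] = ((-2.25)·(-2.25) + (3.75)·(3.75) + (-1.25)·(-1.25) + (-0.25)·(-0.25)) / 3 = 20.75/3 = 6.9167
  S[X_1,X_2] = ((-2.25)·(1.5) + (3.75)·(0.5) + (-1.25)·(-0.5) + (-0.25)·(-1.5)) / 3 = -0.5/3 = -0.1667
  S[X_2,X_2] = ((1.5)·(1.5) + (0.5)·(0.5) + (-0.5)·(-0.5) + (-1.5)·(-1.5)) / 3 = 5/3 = 1.6667

S is symmetric (S[j,i] = S[i,j]). Assembling:

S = [[6.9167, -0.1667],
 [-0.1667, 1.6667]]


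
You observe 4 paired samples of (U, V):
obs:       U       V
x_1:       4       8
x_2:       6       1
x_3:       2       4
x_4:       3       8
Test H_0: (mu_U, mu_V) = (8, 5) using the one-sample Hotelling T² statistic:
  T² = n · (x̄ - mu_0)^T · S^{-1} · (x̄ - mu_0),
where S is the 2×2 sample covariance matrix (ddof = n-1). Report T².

Step 1 — sample mean vector:
  mean(U) = (4 + 6 + 2 + 3) / 4 = 15/4 = 3.75
  mean(V) = (8 + 1 + 4 + 8) / 4 = 21/4 = 5.25
  x̄ = (3.75, 5.25),  deviation x̄ - mu_0 = (3.75, 5.25) - (8, 5) = (-4.25, 0.25).

Step 2 — sample covariance matrix, S[i,j] = (1/(n-1)) · Σ_k (x_{k,i} - mean_i) · (x_{k,j} - mean_j), divisor n-1 = 3:
  S[U,U] = ((0.25)·(0.25) + (2.25)·(2.25) + (-1.75)·(-1.75) + (-0.75)·(-0.75)) / 3 = 8.75/3 = 2.9167
  S[U,V] = ((0.25)·(2.75) + (2.25)·(-4.25) + (-1.75)·(-1.25) + (-0.75)·(2.75)) / 3 = -8.75/3 = -2.9167
  S[V,V] = ((2.75)·(2.75) + (-4.25)·(-4.25) + (-1.25)·(-1.25) + (2.75)·(2.75)) / 3 = 34.75/3 = 11.5833
  S = [[2.9167, -2.9167],
 [-2.9167, 11.5833]].

Step 3 — invert S. det(S) = 2.9167·11.5833 - (-2.9167)² = 25.2778.
  S^{-1} = (1/det) · [[d, -b], [-b, a]] = [[0.4582, 0.1154],
 [0.1154, 0.1154]].

Step 4 — quadratic form (x̄ - mu_0)^T · S^{-1} · (x̄ - mu_0):
  S^{-1} · (x̄ - mu_0) = (-1.9187, -0.4615),
  (x̄ - mu_0)^T · [...] = (-4.25)·(-1.9187) + (0.25)·(-0.4615) = 8.039.

Step 5 — scale by n: T² = 4 · 8.039 = 32.156.

T² ≈ 32.156


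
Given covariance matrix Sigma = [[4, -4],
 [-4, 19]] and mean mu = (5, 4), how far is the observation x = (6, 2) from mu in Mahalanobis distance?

Step 1 — centre the observation: (x - mu) = (1, -2).

Step 2 — invert Sigma. det(Sigma) = 4·19 - (-4)² = 60.
  Sigma^{-1} = (1/det) · [[d, -b], [-b, a]] = [[0.3167, 0.0667],
 [0.0667, 0.0667]].

Step 3 — form the quadratic (x - mu)^T · Sigma^{-1} · (x - mu):
  Sigma^{-1} · (x - mu) = (0.1833, -0.0667).
  (x - mu)^T · [Sigma^{-1} · (x - mu)] = (1)·(0.1833) + (-2)·(-0.0667) = 0.3167.

Step 4 — take square root: d = √(0.3167) ≈ 0.5627.

d(x, mu) = √(0.3167) ≈ 0.5627


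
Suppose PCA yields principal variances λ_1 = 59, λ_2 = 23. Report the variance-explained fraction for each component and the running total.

Step 1 — total variance = trace(Sigma) = Σ λ_i = 59 + 23 = 82.

Step 2 — fraction explained by component i = λ_i / Σ λ:
  PC1: 59/82 = 0.7195
  PC2: 23/82 = 0.2805

Step 3 — cumulative fraction after k components = (λ_1 + ... + λ_k) / Σ λ:
  k = 1: 59/82 = 0.7195
  k = 2: (59 + 23)/82 = 82/82 = 1

Summary (fraction, with percent):

explained: PC1 0.7195 (71.95%), PC2 0.2805 (28.05%);  cumulative: 0.7195, 1


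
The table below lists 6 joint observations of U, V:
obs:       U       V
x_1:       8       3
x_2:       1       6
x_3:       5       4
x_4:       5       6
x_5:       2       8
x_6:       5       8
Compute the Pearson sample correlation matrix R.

Step 1 — column means:
  mean(U) = (8 + 1 + 5 + 5 + 2 + 5) / 6 = 26/6 = 4.3333
  mean(V) = (3 + 6 + 4 + 6 + 8 + 8) / 6 = 35/6 = 5.8333

Step 2 — sample variances and covariances s[i,j] = (1/(n-1)) · Σ_k (x_{k,i} - mean_i) · (x_{k,j} - mean_j), with n-1 = 5:
  s[U,U] = ((3.6667)·(3.6667) + (-3.3333)·(-3.3333) + (0.6667)·(0.6667) + (0.6667)·(0.6667) + (-2.3333)·(-2.3333) + (0.6667)·(0.6667)) / 5 = 31.3333/5 = 6.2667
  s[U,V] = ((3.6667)·(-2.8333) + (-3.3333)·(0.1667) + (0.6667)·(-1.8333) + (0.6667)·(0.1667) + (-2.3333)·(2.1667) + (0.6667)·(2.1667)) / 5 = -15.6667/5 = -3.1333
  s[V,V] = ((-2.8333)·(-2.8333) + (0.1667)·(0.1667) + (-1.8333)·(-1.8333) + (0.1667)·(0.1667) + (2.1667)·(2.1667) + (2.1667)·(2.1667)) / 5 = 20.8333/5 = 4.1667
  Sample standard deviations s_i = √(s[i,i]):
  s(U) = √(6.2667) = 2.5033
  s(V) = √(4.1667) = 2.0412

Step 3 — r_{ij} = s_{ij} / (s_i · s_j):
  r[U,U] = 1 (diagonal).
  r[U,V] = -3.1333 / (2.5033 · 2.0412) = -3.1333 / 5.1099 = -0.6132
  r[V,V] = 1 (diagonal).

R is symmetric with unit diagonal. Assembling:

R = [[1, -0.6132],
 [-0.6132, 1]]


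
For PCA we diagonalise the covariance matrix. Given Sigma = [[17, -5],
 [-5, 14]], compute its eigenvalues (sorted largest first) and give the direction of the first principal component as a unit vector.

Step 1 — characteristic polynomial of 2×2 Sigma:
  det(Sigma - λI) = λ² - trace · λ + det = 0.
  trace = 17 + 14 = 31, det = 17·14 - (-5)² = 213.
Step 2 — discriminant:
  Δ = trace² - 4·det = 961 - 852 = 109.
Step 3 — eigenvalues:
  λ = (trace ± √Δ)/2 = (31 ± 10.4403)/2,
  λ_1 = 20.7202,  λ_2 = 10.2798.

Step 4 — unit eigenvector for λ_1: solve (Sigma - λ_1 I)v = 0. First row:
  (17 - 20.7202)·v_x + (-5)·v_y = 0, i.e. (-3.7202)·v_x + (-5)·v_y = 0,
  so v ∝ (b, λ_1 - a) = (-5, 3.7202); multiply by -1 so the first entry is positive: u = (5, -3.7202).
  ||u|| = √((5)² + (-3.7202)²) = √(38.8395) ≈ 6.2321,
  v_1 = u/||u|| ≈ (0.8023, -0.5969) (||v_1|| = 1).

λ_1 = 20.7202,  λ_2 = 10.2798;  v_1 ≈ (0.8023, -0.5969)


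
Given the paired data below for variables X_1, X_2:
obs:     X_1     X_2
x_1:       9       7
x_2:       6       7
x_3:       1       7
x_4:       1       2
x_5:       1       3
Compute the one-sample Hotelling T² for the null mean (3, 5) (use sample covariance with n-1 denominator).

Step 1 — sample mean vector:
  mean(X_1) = (9 + 6 + 1 + 1 + 1) / 5 = 18/5 = 3.6
  mean(X_2) = (7 + 7 + 7 + 2 + 3) / 5 = 26/5 = 5.2
  x̄ = (3.6, 5.2),  deviation x̄ - mu_0 = (3.6, 5.2) - (3, 5) = (0.6, 0.2).

Step 2 — sample covariance matrix, S[i,j] = (1/(n-1)) · Σ_k (x_{k,i} - mean_i) · (x_{k,j} - mean_j), divisor n-1 = 4:
  S[X_1,X_1] = ((5.4)·(5.4) + (2.4)·(2.4) + (-2.6)·(-2.6) + (-2.6)·(-2.6) + (-2.6)·(-2.6)) / 4 = 55.2/4 = 13.8
  S[X_1,X_2] = ((5.4)·(1.8) + (2.4)·(1.8) + (-2.6)·(1.8) + (-2.6)·(-3.2) + (-2.6)·(-2.2)) / 4 = 23.4/4 = 5.85
  S[X_2,X_2] = ((1.8)·(1.8) + (1.8)·(1.8) + (1.8)·(1.8) + (-3.2)·(-3.2) + (-2.2)·(-2.2)) / 4 = 24.8/4 = 6.2
  S = [[13.8, 5.85],
 [5.85, 6.2]].

Step 3 — invert S. det(S) = 13.8·6.2 - (5.85)² = 51.3375.
  S^{-1} = (1/det) · [[d, -b], [-b, a]] = [[0.1208, -0.114],
 [-0.114, 0.2688]].

Step 4 — quadratic form (x̄ - mu_0)^T · S^{-1} · (x̄ - mu_0):
  S^{-1} · (x̄ - mu_0) = (0.0497, -0.0146),
  (x̄ - mu_0)^T · [...] = (0.6)·(0.0497) + (0.2)·(-0.0146) = 0.0269.

Step 5 — scale by n: T² = 5 · 0.0269 = 0.1344.

T² ≈ 0.1344


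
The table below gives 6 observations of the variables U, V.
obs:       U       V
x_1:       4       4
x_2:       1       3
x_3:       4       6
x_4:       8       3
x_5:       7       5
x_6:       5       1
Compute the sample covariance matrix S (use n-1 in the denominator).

Step 1 — column means:
  mean(U) = (4 + 1 + 4 + 8 + 7 + 5) / 6 = 29/6 = 4.8333
  mean(V) = (4 + 3 + 6 + 3 + 5 + 1) / 6 = 22/6 = 3.6667

Step 2 — sample covariance S[i,j] = (1/(n-1)) · Σ_k (x_{k,i} - mean_i) · (x_{k,j} - mean_j), with n-1 = 5.
  S[U,U] = ((-0.8333)·(-0.8333) + (-3.8333)·(-3.8333) + (-0.8333)·(-0.8333) + (3.1667)·(3.1667) + (2.1667)·(2.1667) + (0.1667)·(0.1667)) / 5 = 30.8333/5 = 6.1667
  S[U,V] = ((-0.8333)·(0.3333) + (-3.8333)·(-0.6667) + (-0.8333)·(2.3333) + (3.1667)·(-0.6667) + (2.1667)·(1.3333) + (0.1667)·(-2.6667)) / 5 = 0.6667/5 = 0.1333
  S[V,V] = ((0.3333)·(0.3333) + (-0.6667)·(-0.6667) + (2.3333)·(2.3333) + (-0.6667)·(-0.6667) + (1.3333)·(1.3333) + (-2.6667)·(-2.6667)) / 5 = 15.3333/5 = 3.0667

S is symmetric (S[j,i] = S[i,j]). Assembling:

S = [[6.1667, 0.1333],
 [0.1333, 3.0667]]


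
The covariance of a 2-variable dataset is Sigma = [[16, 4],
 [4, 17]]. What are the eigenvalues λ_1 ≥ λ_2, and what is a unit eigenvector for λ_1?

Step 1 — characteristic polynomial of 2×2 Sigma:
  det(Sigma - λI) = λ² - trace · λ + det = 0.
  trace = 16 + 17 = 33, det = 16·17 - (4)² = 256.
Step 2 — discriminant:
  Δ = trace² - 4·det = 1089 - 1024 = 65.
Step 3 — eigenvalues:
  λ = (trace ± √Δ)/2 = (33 ± 8.0623)/2,
  λ_1 = 20.5311,  λ_2 = 12.4689.

Step 4 — unit eigenvector for λ_1: solve (Sigma - λ_1 I)v = 0. First row:
  (16 - 20.5311)·v_x + (4)·v_y = 0, i.e. (-4.5311)·v_x + (4)·v_y = 0,
  so v ∝ (b, λ_1 - a) = (4, 4.5311) = u.
  ||u|| = √((4)² + (4.5311)²) = √(36.5311) ≈ 6.0441,
  v_1 = u/||u|| ≈ (0.6618, 0.7497) (||v_1|| = 1).

λ_1 = 20.5311,  λ_2 = 12.4689;  v_1 ≈ (0.6618, 0.7497)


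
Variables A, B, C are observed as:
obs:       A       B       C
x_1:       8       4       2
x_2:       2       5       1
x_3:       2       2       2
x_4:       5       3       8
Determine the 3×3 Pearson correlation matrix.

Step 1 — column means:
  mean(A) = (8 + 2 + 2 + 5) / 4 = 17/4 = 4.25
  mean(B) = (4 + 5 + 2 + 3) / 4 = 14/4 = 3.5
  mean(C) = (2 + 1 + 2 + 8) / 4 = 13/4 = 3.25

Step 2 — sample variances and covariances s[i,j] = (1/(n-1)) · Σ_k (x_{k,i} - mean_i) · (x_{k,j} - mean_j), with n-1 = 3:
  s[A,A] = ((3.75)·(3.75) + (-2.25)·(-2.25) + (-2.25)·(-2.25) + (0.75)·(0.75)) / 3 = 24.75/3 = 8.25
  s[A,B] = ((3.75)·(0.5) + (-2.25)·(1.5) + (-2.25)·(-1.5) + (0.75)·(-0.5)) / 3 = 1.5/3 = 0.5
  s[A,C] = ((3.75)·(-1.25) + (-2.25)·(-2.25) + (-2.25)·(-1.25) + (0.75)·(4.75)) / 3 = 6.75/3 = 2.25
  s[B,B] = ((0.5)·(0.5) + (1.5)·(1.5) + (-1.5)·(-1.5) + (-0.5)·(-0.5)) / 3 = 5/3 = 1.6667
  s[B,C] = ((0.5)·(-1.25) + (1.5)·(-2.25) + (-1.5)·(-1.25) + (-0.5)·(4.75)) / 3 = -4.5/3 = -1.5
  s[C,C] = ((-1.25)·(-1.25) + (-2.25)·(-2.25) + (-1.25)·(-1.25) + (4.75)·(4.75)) / 3 = 30.75/3 = 10.25
  Sample standard deviations s_i = √(s[i,i]):
  s(A) = √(8.25) = 2.8723
  s(B) = √(1.6667) = 1.291
  s(C) = √(10.25) = 3.2016

Step 3 — r_{ij} = s_{ij} / (s_i · s_j):
  r[A,A] = 1 (diagonal).
  r[A,B] = 0.5 / (2.8723 · 1.291) = 0.5 / 3.7081 = 0.1348
  r[A,C] = 2.25 / (2.8723 · 3.2016) = 2.25 / 9.1958 = 0.2447
  r[B,B] = 1 (diagonal).
  r[B,C] = -1.5 / (1.291 · 3.2016) = -1.5 / 4.1332 = -0.3629
  r[C,C] = 1 (diagonal).

R is symmetric with unit diagonal. Assembling:

R = [[1, 0.1348, 0.2447],
 [0.1348, 1, -0.3629],
 [0.2447, -0.3629, 1]]


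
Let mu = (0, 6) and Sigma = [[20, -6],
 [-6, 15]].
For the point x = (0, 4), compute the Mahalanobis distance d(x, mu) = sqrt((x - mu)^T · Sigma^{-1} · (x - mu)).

Step 1 — centre the observation: (x - mu) = (0, -2).

Step 2 — invert Sigma. det(Sigma) = 20·15 - (-6)² = 264.
  Sigma^{-1} = (1/det) · [[d, -b], [-b, a]] = [[0.0568, 0.0227],
 [0.0227, 0.0758]].

Step 3 — form the quadratic (x - mu)^T · Sigma^{-1} · (x - mu):
  Sigma^{-1} · (x - mu) = (-0.0455, -0.1515).
  (x - mu)^T · [Sigma^{-1} · (x - mu)] = (0)·(-0.0455) + (-2)·(-0.1515) = 0.303.

Step 4 — take square root: d = √(0.303) ≈ 0.5505.

d(x, mu) = √(0.303) ≈ 0.5505


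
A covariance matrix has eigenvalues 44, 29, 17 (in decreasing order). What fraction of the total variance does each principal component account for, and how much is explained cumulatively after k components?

Step 1 — total variance = trace(Sigma) = Σ λ_i = 44 + 29 + 17 = 90.

Step 2 — fraction explained by component i = λ_i / Σ λ:
  PC1: 44/90 = 0.4889
  PC2: 29/90 = 0.3222
  PC3: 17/90 = 0.1889

Step 3 — cumulative fraction after k components = (λ_1 + ... + λ_k) / Σ λ:
  k = 1: 44/90 = 0.4889
  k = 2: (44 + 29)/90 = 73/90 = 0.8111
  k = 3: (44 + 29 + 17)/90 = 90/90 = 1

Summary (fraction, with percent):

explained: PC1 0.4889 (48.89%), PC2 0.3222 (32.22%), PC3 0.1889 (18.89%);  cumulative: 0.4889, 0.8111, 1


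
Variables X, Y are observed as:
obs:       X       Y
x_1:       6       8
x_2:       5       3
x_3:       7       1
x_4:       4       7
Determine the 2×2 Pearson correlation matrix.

Step 1 — column means:
  mean(X) = (6 + 5 + 7 + 4) / 4 = 22/4 = 5.5
  mean(Y) = (8 + 3 + 1 + 7) / 4 = 19/4 = 4.75

Step 2 — sample variances and covariances s[i,j] = (1/(n-1)) · Σ_k (x_{k,i} - mean_i) · (x_{k,j} - mean_j), with n-1 = 3:
  s[X,X] = ((0.5)·(0.5) + (-0.5)·(-0.5) + (1.5)·(1.5) + (-1.5)·(-1.5)) / 3 = 5/3 = 1.6667
  s[X,Y] = ((0.5)·(3.25) + (-0.5)·(-1.75) + (1.5)·(-3.75) + (-1.5)·(2.25)) / 3 = -6.5/3 = -2.1667
  s[Y,Y] = ((3.25)·(3.25) + (-1.75)·(-1.75) + (-3.75)·(-3.75) + (2.25)·(2.25)) / 3 = 32.75/3 = 10.9167
  Sample standard deviations s_i = √(s[i,i]):
  s(X) = √(1.6667) = 1.291
  s(Y) = √(10.9167) = 3.304

Step 3 — r_{ij} = s_{ij} / (s_i · s_j):
  r[X,X] = 1 (diagonal).
  r[X,Y] = -2.1667 / (1.291 · 3.304) = -2.1667 / 4.2655 = -0.508
  r[Y,Y] = 1 (diagonal).

R is symmetric with unit diagonal. Assembling:

R = [[1, -0.508],
 [-0.508, 1]]


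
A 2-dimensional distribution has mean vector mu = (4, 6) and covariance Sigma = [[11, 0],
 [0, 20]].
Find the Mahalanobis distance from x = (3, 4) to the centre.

Step 1 — centre the observation: (x - mu) = (-1, -2).

Step 2 — invert Sigma. det(Sigma) = 11·20 - (0)² = 220.
  Sigma^{-1} = (1/det) · [[d, -b], [-b, a]] = [[0.0909, 0],
 [0, 0.05]].

Step 3 — form the quadratic (x - mu)^T · Sigma^{-1} · (x - mu):
  Sigma^{-1} · (x - mu) = (-0.0909, -0.1).
  (x - mu)^T · [Sigma^{-1} · (x - mu)] = (-1)·(-0.0909) + (-2)·(-0.1) = 0.2909.

Step 4 — take square root: d = √(0.2909) ≈ 0.5394.

d(x, mu) = √(0.2909) ≈ 0.5394


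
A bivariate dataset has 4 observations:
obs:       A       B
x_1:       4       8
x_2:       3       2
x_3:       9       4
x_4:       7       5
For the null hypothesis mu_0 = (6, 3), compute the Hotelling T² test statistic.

Step 1 — sample mean vector:
  mean(A) = (4 + 3 + 9 + 7) / 4 = 23/4 = 5.75
  mean(B) = (8 + 2 + 4 + 5) / 4 = 19/4 = 4.75
  x̄ = (5.75, 4.75),  deviation x̄ - mu_0 = (5.75, 4.75) - (6, 3) = (-0.25, 1.75).

Step 2 — sample covariance matrix, S[i,j] = (1/(n-1)) · Σ_k (x_{k,i} - mean_i) · (x_{k,j} - mean_j), divisor n-1 = 3:
  S[A,A] = ((-1.75)·(-1.75) + (-2.75)·(-2.75) + (3.25)·(3.25) + (1.25)·(1.25)) / 3 = 22.75/3 = 7.5833
  S[A,B] = ((-1.75)·(3.25) + (-2.75)·(-2.75) + (3.25)·(-0.75) + (1.25)·(0.25)) / 3 = -0.25/3 = -0.0833
  S[B,B] = ((3.25)·(3.25) + (-2.75)·(-2.75) + (-0.75)·(-0.75) + (0.25)·(0.25)) / 3 = 18.75/3 = 6.25
  S = [[7.5833, -0.0833],
 [-0.0833, 6.25]].

Step 3 — invert S. det(S) = 7.5833·6.25 - (-0.0833)² = 47.3889.
  S^{-1} = (1/det) · [[d, -b], [-b, a]] = [[0.1319, 0.0018],
 [0.0018, 0.16]].

Step 4 — quadratic form (x̄ - mu_0)^T · S^{-1} · (x̄ - mu_0):
  S^{-1} · (x̄ - mu_0) = (-0.0299, 0.2796),
  (x̄ - mu_0)^T · [...] = (-0.25)·(-0.0299) + (1.75)·(0.2796) = 0.4968.

Step 5 — scale by n: T² = 4 · 0.4968 = 1.9871.

T² ≈ 1.9871


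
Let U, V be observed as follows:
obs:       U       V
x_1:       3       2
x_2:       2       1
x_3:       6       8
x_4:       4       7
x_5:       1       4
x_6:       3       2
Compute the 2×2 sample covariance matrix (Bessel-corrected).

Step 1 — column means:
  mean(U) = (3 + 2 + 6 + 4 + 1 + 3) / 6 = 19/6 = 3.1667
  mean(V) = (2 + 1 + 8 + 7 + 4 + 2) / 6 = 24/6 = 4

Step 2 — sample covariance S[i,j] = (1/(n-1)) · Σ_k (x_{k,i} - mean_i) · (x_{k,j} - mean_j), with n-1 = 5.
  S[U,U] = ((-0.1667)·(-0.1667) + (-1.1667)·(-1.1667) + (2.8333)·(2.8333) + (0.8333)·(0.8333) + (-2.1667)·(-2.1667) + (-0.1667)·(-0.1667)) / 5 = 14.8333/5 = 2.9667
  S[U,V] = ((-0.1667)·(-2) + (-1.1667)·(-3) + (2.8333)·(4) + (0.8333)·(3) + (-2.1667)·(0) + (-0.1667)·(-2)) / 5 = 18/5 = 3.6
  S[V,V] = ((-2)·(-2) + (-3)·(-3) + (4)·(4) + (3)·(3) + (0)·(0) + (-2)·(-2)) / 5 = 42/5 = 8.4

S is symmetric (S[j,i] = S[i,j]). Assembling:

S = [[2.9667, 3.6],
 [3.6, 8.4]]


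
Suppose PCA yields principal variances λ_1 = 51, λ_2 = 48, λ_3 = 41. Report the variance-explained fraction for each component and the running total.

Step 1 — total variance = trace(Sigma) = Σ λ_i = 51 + 48 + 41 = 140.

Step 2 — fraction explained by component i = λ_i / Σ λ:
  PC1: 51/140 = 0.3643
  PC2: 48/140 = 0.3429
  PC3: 41/140 = 0.2929

Step 3 — cumulative fraction after k components = (λ_1 + ... + λ_k) / Σ λ:
  k = 1: 51/140 = 0.3643
  k = 2: (51 + 48)/140 = 99/140 = 0.7071
  k = 3: (51 + 48 + 41)/140 = 140/140 = 1

Summary (fraction, with percent):

explained: PC1 0.3643 (36.43%), PC2 0.3429 (34.29%), PC3 0.2929 (29.29%);  cumulative: 0.3643, 0.7071, 1


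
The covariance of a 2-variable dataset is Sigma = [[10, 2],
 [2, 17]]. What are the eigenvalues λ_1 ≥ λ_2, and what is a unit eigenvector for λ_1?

Step 1 — characteristic polynomial of 2×2 Sigma:
  det(Sigma - λI) = λ² - trace · λ + det = 0.
  trace = 10 + 17 = 27, det = 10·17 - (2)² = 166.
Step 2 — discriminant:
  Δ = trace² - 4·det = 729 - 664 = 65.
Step 3 — eigenvalues:
  λ = (trace ± √Δ)/2 = (27 ± 8.0623)/2,
  λ_1 = 17.5311,  λ_2 = 9.4689.

Step 4 — unit eigenvector for λ_1: solve (Sigma - λ_1 I)v = 0. First row:
  (10 - 17.5311)·v_x + (2)·v_y = 0, i.e. (-7.5311)·v_x + (2)·v_y = 0,
  so v ∝ (b, λ_1 - a) = (2, 7.5311) = u.
  ||u|| = √((2)² + (7.5311)²) = √(60.7179) ≈ 7.7922,
  v_1 = u/||u|| ≈ (0.2567, 0.9665) (||v_1|| = 1).

λ_1 = 17.5311,  λ_2 = 9.4689;  v_1 ≈ (0.2567, 0.9665)


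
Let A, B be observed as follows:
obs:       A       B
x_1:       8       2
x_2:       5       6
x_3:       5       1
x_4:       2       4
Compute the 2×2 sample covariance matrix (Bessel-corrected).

Step 1 — column means:
  mean(A) = (8 + 5 + 5 + 2) / 4 = 20/4 = 5
  mean(B) = (2 + 6 + 1 + 4) / 4 = 13/4 = 3.25

Step 2 — sample covariance S[i,j] = (1/(n-1)) · Σ_k (x_{k,i} - mean_i) · (x_{k,j} - mean_j), with n-1 = 3.
  S[A,A] = ((3)·(3) + (0)·(0) + (0)·(0) + (-3)·(-3)) / 3 = 18/3 = 6
  S[A,B] = ((3)·(-1.25) + (0)·(2.75) + (0)·(-2.25) + (-3)·(0.75)) / 3 = -6/3 = -2
  S[B,B] = ((-1.25)·(-1.25) + (2.75)·(2.75) + (-2.25)·(-2.25) + (0.75)·(0.75)) / 3 = 14.75/3 = 4.9167

S is symmetric (S[j,i] = S[i,j]). Assembling:

S = [[6, -2],
 [-2, 4.9167]]


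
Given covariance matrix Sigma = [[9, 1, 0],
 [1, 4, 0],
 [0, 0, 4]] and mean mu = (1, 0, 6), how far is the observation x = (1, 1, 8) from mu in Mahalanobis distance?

Step 1 — centre the observation: (x - mu) = (0, 1, 2).

Step 2 — invert Sigma (cofactor / det for 3×3, or solve directly):
  Sigma^{-1} = [[0.1143, -0.0286, 0],
 [-0.0286, 0.2571, 0],
 [0, 0, 0.25]].

Step 3 — form the quadratic (x - mu)^T · Sigma^{-1} · (x - mu):
  Sigma^{-1} · (x - mu) = (-0.0286, 0.2571, 0.5).
  (x - mu)^T · [Sigma^{-1} · (x - mu)] = (0)·(-0.0286) + (1)·(0.2571) + (2)·(0.5) = 1.2571.

Step 4 — take square root: d = √(1.2571) ≈ 1.1212.

d(x, mu) = √(1.2571) ≈ 1.1212


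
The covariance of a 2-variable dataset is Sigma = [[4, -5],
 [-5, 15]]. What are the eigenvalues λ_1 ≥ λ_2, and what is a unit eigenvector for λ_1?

Step 1 — characteristic polynomial of 2×2 Sigma:
  det(Sigma - λI) = λ² - trace · λ + det = 0.
  trace = 4 + 15 = 19, det = 4·15 - (-5)² = 35.
Step 2 — discriminant:
  Δ = trace² - 4·det = 361 - 140 = 221.
Step 3 — eigenvalues:
  λ = (trace ± √Δ)/2 = (19 ± 14.8661)/2,
  λ_1 = 16.933,  λ_2 = 2.067.

Step 4 — unit eigenvector for λ_1: solve (Sigma - λ_1 I)v = 0. First row:
  (4 - 16.933)·v_x + (-5)·v_y = 0, i.e. (-12.933)·v_x + (-5)·v_y = 0,
  so v ∝ (b, λ_1 - a) = (-5, 12.933); multiply by -1 so the first entry is positive: u = (5, -12.933).
  ||u|| = √((5)² + (-12.933)²) = √(192.2634) ≈ 13.8659,
  v_1 = u/||u|| ≈ (0.3606, -0.9327) (||v_1|| = 1).

λ_1 = 16.933,  λ_2 = 2.067;  v_1 ≈ (0.3606, -0.9327)


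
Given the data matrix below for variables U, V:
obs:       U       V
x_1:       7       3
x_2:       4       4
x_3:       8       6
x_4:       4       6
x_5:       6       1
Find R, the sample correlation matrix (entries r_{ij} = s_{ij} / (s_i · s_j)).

Step 1 — column means:
  mean(U) = (7 + 4 + 8 + 4 + 6) / 5 = 29/5 = 5.8
  mean(V) = (3 + 4 + 6 + 6 + 1) / 5 = 20/5 = 4

Step 2 — sample variances and covariances s[i,j] = (1/(n-1)) · Σ_k (x_{k,i} - mean_i) · (x_{k,j} - mean_j), with n-1 = 4:
  s[U,U] = ((1.2)·(1.2) + (-1.8)·(-1.8) + (2.2)·(2.2) + (-1.8)·(-1.8) + (0.2)·(0.2)) / 4 = 12.8/4 = 3.2
  s[U,V] = ((1.2)·(-1) + (-1.8)·(0) + (2.2)·(2) + (-1.8)·(2) + (0.2)·(-3)) / 4 = -1/4 = -0.25
  s[V,V] = ((-1)·(-1) + (0)·(0) + (2)·(2) + (2)·(2) + (-3)·(-3)) / 4 = 18/4 = 4.5
  Sample standard deviations s_i = √(s[i,i]):
  s(U) = √(3.2) = 1.7889
  s(V) = √(4.5) = 2.1213

Step 3 — r_{ij} = s_{ij} / (s_i · s_j):
  r[U,U] = 1 (diagonal).
  r[U,V] = -0.25 / (1.7889 · 2.1213) = -0.25 / 3.7947 = -0.0659
  r[V,V] = 1 (diagonal).

R is symmetric with unit diagonal. Assembling:

R = [[1, -0.0659],
 [-0.0659, 1]]


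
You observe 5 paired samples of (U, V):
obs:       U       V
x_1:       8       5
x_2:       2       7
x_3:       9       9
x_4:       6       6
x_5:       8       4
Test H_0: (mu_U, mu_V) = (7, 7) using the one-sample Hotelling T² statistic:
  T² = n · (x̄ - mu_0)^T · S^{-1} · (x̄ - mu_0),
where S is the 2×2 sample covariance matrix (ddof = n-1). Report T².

Step 1 — sample mean vector:
  mean(U) = (8 + 2 + 9 + 6 + 8) / 5 = 33/5 = 6.6
  mean(V) = (5 + 7 + 9 + 6 + 4) / 5 = 31/5 = 6.2
  x̄ = (6.6, 6.2),  deviation x̄ - mu_0 = (6.6, 6.2) - (7, 7) = (-0.4, -0.8).

Step 2 — sample covariance matrix, S[i,j] = (1/(n-1)) · Σ_k (x_{k,i} - mean_i) · (x_{k,j} - mean_j), divisor n-1 = 4:
  S[U,U] = ((1.4)·(1.4) + (-4.6)·(-4.6) + (2.4)·(2.4) + (-0.6)·(-0.6) + (1.4)·(1.4)) / 4 = 31.2/4 = 7.8
  S[U,V] = ((1.4)·(-1.2) + (-4.6)·(0.8) + (2.4)·(2.8) + (-0.6)·(-0.2) + (1.4)·(-2.2)) / 4 = -1.6/4 = -0.4
  S[V,V] = ((-1.2)·(-1.2) + (0.8)·(0.8) + (2.8)·(2.8) + (-0.2)·(-0.2) + (-2.2)·(-2.2)) / 4 = 14.8/4 = 3.7
  S = [[7.8, -0.4],
 [-0.4, 3.7]].

Step 3 — invert S. det(S) = 7.8·3.7 - (-0.4)² = 28.7.
  S^{-1} = (1/det) · [[d, -b], [-b, a]] = [[0.1289, 0.0139],
 [0.0139, 0.2718]].

Step 4 — quadratic form (x̄ - mu_0)^T · S^{-1} · (x̄ - mu_0):
  S^{-1} · (x̄ - mu_0) = (-0.0627, -0.223),
  (x̄ - mu_0)^T · [...] = (-0.4)·(-0.0627) + (-0.8)·(-0.223) = 0.2035.

Step 5 — scale by n: T² = 5 · 0.2035 = 1.0174.

T² ≈ 1.0174


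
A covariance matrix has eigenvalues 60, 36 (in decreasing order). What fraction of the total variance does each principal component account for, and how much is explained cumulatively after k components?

Step 1 — total variance = trace(Sigma) = Σ λ_i = 60 + 36 = 96.

Step 2 — fraction explained by component i = λ_i / Σ λ:
  PC1: 60/96 = 0.625
  PC2: 36/96 = 0.375

Step 3 — cumulative fraction after k components = (λ_1 + ... + λ_k) / Σ λ:
  k = 1: 60/96 = 0.625
  k = 2: (60 + 36)/96 = 96/96 = 1

Summary (fraction, with percent):

explained: PC1 0.625 (62.5%), PC2 0.375 (37.5%);  cumulative: 0.625, 1


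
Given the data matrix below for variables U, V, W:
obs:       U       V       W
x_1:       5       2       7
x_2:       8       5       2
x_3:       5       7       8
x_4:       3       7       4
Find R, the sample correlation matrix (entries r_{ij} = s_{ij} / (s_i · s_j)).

Step 1 — column means:
  mean(U) = (5 + 8 + 5 + 3) / 4 = 21/4 = 5.25
  mean(V) = (2 + 5 + 7 + 7) / 4 = 21/4 = 5.25
  mean(W) = (7 + 2 + 8 + 4) / 4 = 21/4 = 5.25

Step 2 — sample variances and covariances s[i,j] = (1/(n-1)) · Σ_k (x_{k,i} - mean_i) · (x_{k,j} - mean_j), with n-1 = 3:
  s[U,U] = ((-0.25)·(-0.25) + (2.75)·(2.75) + (-0.25)·(-0.25) + (-2.25)·(-2.25)) / 3 = 12.75/3 = 4.25
  s[U,V] = ((-0.25)·(-3.25) + (2.75)·(-0.25) + (-0.25)·(1.75) + (-2.25)·(1.75)) / 3 = -4.25/3 = -1.4167
  s[U,W] = ((-0.25)·(1.75) + (2.75)·(-3.25) + (-0.25)·(2.75) + (-2.25)·(-1.25)) / 3 = -7.25/3 = -2.4167
  s[V,V] = ((-3.25)·(-3.25) + (-0.25)·(-0.25) + (1.75)·(1.75) + (1.75)·(1.75)) / 3 = 16.75/3 = 5.5833
  s[V,W] = ((-3.25)·(1.75) + (-0.25)·(-3.25) + (1.75)·(2.75) + (1.75)·(-1.25)) / 3 = -2.25/3 = -0.75
  s[W,W] = ((1.75)·(1.75) + (-3.25)·(-3.25) + (2.75)·(2.75) + (-1.25)·(-1.25)) / 3 = 22.75/3 = 7.5833
  Sample standard deviations s_i = √(s[i,i]):
  s(U) = √(4.25) = 2.0616
  s(V) = √(5.5833) = 2.3629
  s(W) = √(7.5833) = 2.7538

Step 3 — r_{ij} = s_{ij} / (s_i · s_j):
  r[U,U] = 1 (diagonal).
  r[U,V] = -1.4167 / (2.0616 · 2.3629) = -1.4167 / 4.8713 = -0.2908
  r[U,W] = -2.4167 / (2.0616 · 2.7538) = -2.4167 / 5.6771 = -0.4257
  r[V,V] = 1 (diagonal).
  r[V,W] = -0.75 / (2.3629 · 2.7538) = -0.75 / 6.5069 = -0.1153
  r[W,W] = 1 (diagonal).

R is symmetric with unit diagonal. Assembling:

R = [[1, -0.2908, -0.4257],
 [-0.2908, 1, -0.1153],
 [-0.4257, -0.1153, 1]]


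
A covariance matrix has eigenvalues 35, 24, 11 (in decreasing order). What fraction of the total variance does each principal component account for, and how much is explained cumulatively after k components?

Step 1 — total variance = trace(Sigma) = Σ λ_i = 35 + 24 + 11 = 70.

Step 2 — fraction explained by component i = λ_i / Σ λ:
  PC1: 35/70 = 0.5
  PC2: 24/70 = 0.3429
  PC3: 11/70 = 0.1571

Step 3 — cumulative fraction after k components = (λ_1 + ... + λ_k) / Σ λ:
  k = 1: 35/70 = 0.5
  k = 2: (35 + 24)/70 = 59/70 = 0.8429
  k = 3: (35 + 24 + 11)/70 = 70/70 = 1

Summary (fraction, with percent):

explained: PC1 0.5 (50%), PC2 0.3429 (34.29%), PC3 0.1571 (15.71%);  cumulative: 0.5, 0.8429, 1


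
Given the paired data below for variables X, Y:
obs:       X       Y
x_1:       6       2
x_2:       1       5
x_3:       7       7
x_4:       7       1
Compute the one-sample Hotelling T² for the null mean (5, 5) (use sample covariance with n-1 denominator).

Step 1 — sample mean vector:
  mean(X) = (6 + 1 + 7 + 7) / 4 = 21/4 = 5.25
  mean(Y) = (2 + 5 + 7 + 1) / 4 = 15/4 = 3.75
  x̄ = (5.25, 3.75),  deviation x̄ - mu_0 = (5.25, 3.75) - (5, 5) = (0.25, -1.25).

Step 2 — sample covariance matrix, S[i,j] = (1/(n-1)) · Σ_k (x_{k,i} - mean_i) · (x_{k,j} - mean_j), divisor n-1 = 3:
  S[X,X] = ((0.75)·(0.75) + (-4.25)·(-4.25) + (1.75)·(1.75) + (1.75)·(1.75)) / 3 = 24.75/3 = 8.25
  S[X,Y] = ((0.75)·(-1.75) + (-4.25)·(1.25) + (1.75)·(3.25) + (1.75)·(-2.75)) / 3 = -5.75/3 = -1.9167
  S[Y,Y] = ((-1.75)·(-1.75) + (1.25)·(1.25) + (3.25)·(3.25) + (-2.75)·(-2.75)) / 3 = 22.75/3 = 7.5833
  S = [[8.25, -1.9167],
 [-1.9167, 7.5833]].

Step 3 — invert S. det(S) = 8.25·7.5833 - (-1.9167)² = 58.8889.
  S^{-1} = (1/det) · [[d, -b], [-b, a]] = [[0.1288, 0.0325],
 [0.0325, 0.1401]].

Step 4 — quadratic form (x̄ - mu_0)^T · S^{-1} · (x̄ - mu_0):
  S^{-1} · (x̄ - mu_0) = (-0.0085, -0.167),
  (x̄ - mu_0)^T · [...] = (0.25)·(-0.0085) + (-1.25)·(-0.167) = 0.2066.

Step 5 — scale by n: T² = 4 · 0.2066 = 0.8264.

T² ≈ 0.8264


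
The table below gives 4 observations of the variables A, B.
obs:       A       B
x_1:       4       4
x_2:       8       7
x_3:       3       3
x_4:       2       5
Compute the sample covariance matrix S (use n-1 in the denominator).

Step 1 — column means:
  mean(A) = (4 + 8 + 3 + 2) / 4 = 17/4 = 4.25
  mean(B) = (4 + 7 + 3 + 5) / 4 = 19/4 = 4.75

Step 2 — sample covariance S[i,j] = (1/(n-1)) · Σ_k (x_{k,i} - mean_i) · (x_{k,j} - mean_j), with n-1 = 3.
  S[A,A] = ((-0.25)·(-0.25) + (3.75)·(3.75) + (-1.25)·(-1.25) + (-2.25)·(-2.25)) / 3 = 20.75/3 = 6.9167
  S[A,B] = ((-0.25)·(-0.75) + (3.75)·(2.25) + (-1.25)·(-1.75) + (-2.25)·(0.25)) / 3 = 10.25/3 = 3.4167
  S[B,B] = ((-0.75)·(-0.75) + (2.25)·(2.25) + (-1.75)·(-1.75) + (0.25)·(0.25)) / 3 = 8.75/3 = 2.9167

S is symmetric (S[j,i] = S[i,j]). Assembling:

S = [[6.9167, 3.4167],
 [3.4167, 2.9167]]


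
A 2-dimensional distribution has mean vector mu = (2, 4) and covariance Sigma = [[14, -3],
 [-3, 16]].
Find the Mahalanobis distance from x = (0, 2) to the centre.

Step 1 — centre the observation: (x - mu) = (-2, -2).

Step 2 — invert Sigma. det(Sigma) = 14·16 - (-3)² = 215.
  Sigma^{-1} = (1/det) · [[d, -b], [-b, a]] = [[0.0744, 0.014],
 [0.014, 0.0651]].

Step 3 — form the quadratic (x - mu)^T · Sigma^{-1} · (x - mu):
  Sigma^{-1} · (x - mu) = (-0.1767, -0.1581).
  (x - mu)^T · [Sigma^{-1} · (x - mu)] = (-2)·(-0.1767) + (-2)·(-0.1581) = 0.6698.

Step 4 — take square root: d = √(0.6698) ≈ 0.8184.

d(x, mu) = √(0.6698) ≈ 0.8184


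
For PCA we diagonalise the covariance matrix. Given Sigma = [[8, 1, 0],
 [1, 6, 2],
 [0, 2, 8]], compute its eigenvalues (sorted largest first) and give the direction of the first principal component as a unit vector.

Step 1 — characteristic polynomial p(λ) = det(λI - Sigma) = λ³ - tr·λ² + c_1·λ - det, where tr = trace, c_1 = sum of the principal 2×2 minors, det = det(Sigma):
  tr = 8 + 6 + 8 = 22,
  c_1 = (8·6 - (1)²) + (8·8 - (0)²) + (6·8 - (2)²) = 47 + 64 + 44 = 155,
  det = 8·(6·8 - (2)²) - (1)·((1)·8 - (2)·(0)) + (0)·((1)·(2) - 6·(0)) = 8·(44) - (1)·(8) + (0)·(2) = 344.
  So p(λ) = λ³ - 22λ² + 155λ - 344.
Step 2 — look for an integer root (rational root theorem: any rational root is an integer divisor of 344). Testing λ = 8:
  p(8) = 512 - 1408 + 1240 - 344 = 0  ✓
  Dividing out (λ - 8): p(λ) = (λ - 8)(λ² - 14λ + 43).
Step 3 — remaining eigenvalues from the quadratic λ² - 14λ + 43 = 0:
  Δ = 14² - 4·43 = 196 - 172 = 24,  λ = (14 ± √24)/2 = (14 ± 4.899)/2 ≈ 9.4495 or 4.5505.
  Sorted: λ_1 = 9.4495,  λ_2 = 8,  λ_3 = 4.5505  (check: sum = 22 = tr ✓).

Step 4 — unit eigenvector for λ_1 ≈ 9.4495: v spans the null space of (Sigma - λ_1 I), whose rows are
  r_1 = (-1.4495, 1, 0),  r_2 = (1, -3.4495, 2),  r_3 = (0, 2, -1.4495).
  v is orthogonal to every row, so take v ∝ r_1 × r_2 = ((1)·(2) - (0)·(-3.4495), (0)·(1) - (-1.4495)·(2), (-1.4495)·(-3.4495) - (1)·(1)) ≈ (2, 2.899, 4).
  Let u = (2, 2.899, 4).
  ||u|| = √((2)² + (2.899)² + (4)²) = √(28.4041) ≈ 5.3295,  v_1 = u/||u|| ≈ (0.3753, 0.5439, 0.7505) (||v_1|| = 1).

λ_1 = 9.4495,  λ_2 = 8,  λ_3 = 4.5505;  v_1 ≈ (0.3753, 0.5439, 0.7505)


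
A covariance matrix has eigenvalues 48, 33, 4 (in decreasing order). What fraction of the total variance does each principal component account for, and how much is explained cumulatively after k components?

Step 1 — total variance = trace(Sigma) = Σ λ_i = 48 + 33 + 4 = 85.

Step 2 — fraction explained by component i = λ_i / Σ λ:
  PC1: 48/85 = 0.5647
  PC2: 33/85 = 0.3882
  PC3: 4/85 = 0.0471

Step 3 — cumulative fraction after k components = (λ_1 + ... + λ_k) / Σ λ:
  k = 1: 48/85 = 0.5647
  k = 2: (48 + 33)/85 = 81/85 = 0.9529
  k = 3: (48 + 33 + 4)/85 = 85/85 = 1

Summary (fraction, with percent):

explained: PC1 0.5647 (56.47%), PC2 0.3882 (38.82%), PC3 0.0471 (4.71%);  cumulative: 0.5647, 0.9529, 1


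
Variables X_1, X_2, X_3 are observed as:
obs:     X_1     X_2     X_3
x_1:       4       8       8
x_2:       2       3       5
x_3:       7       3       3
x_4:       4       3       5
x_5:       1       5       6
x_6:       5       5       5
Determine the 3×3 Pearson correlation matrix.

Step 1 — column means:
  mean(X_1) = (4 + 2 + 7 + 4 + 1 + 5) / 6 = 23/6 = 3.8333
  mean(X_2) = (8 + 3 + 3 + 3 + 5 + 5) / 6 = 27/6 = 4.5
  mean(X_3) = (8 + 5 + 3 + 5 + 6 + 5) / 6 = 32/6 = 5.3333

Step 2 — sample variances and covariances s[i,j] = (1/(n-1)) · Σ_k (x_{k,i} - mean_i) · (x_{k,j} - mean_j), with n-1 = 5:
  s[X_1,X_1] = ((0.1667)·(0.1667) + (-1.8333)·(-1.8333) + (3.1667)·(3.1667) + (0.1667)·(0.1667) + (-2.8333)·(-2.8333) + (1.1667)·(1.1667)) / 5 = 22.8333/5 = 4.5667
  s[X_1,X_2] = ((0.1667)·(3.5) + (-1.8333)·(-1.5) + (3.1667)·(-1.5) + (0.1667)·(-1.5) + (-2.8333)·(0.5) + (1.1667)·(0.5)) / 5 = -2.5/5 = -0.5
  s[X_1,X_3] = ((0.1667)·(2.6667) + (-1.8333)·(-0.3333) + (3.1667)·(-2.3333) + (0.1667)·(-0.3333) + (-2.8333)·(0.6667) + (1.1667)·(-0.3333)) / 5 = -8.6667/5 = -1.7333
  s[X_2,X_2] = ((3.5)·(3.5) + (-1.5)·(-1.5) + (-1.5)·(-1.5) + (-1.5)·(-1.5) + (0.5)·(0.5) + (0.5)·(0.5)) / 5 = 19.5/5 = 3.9
  s[X_2,X_3] = ((3.5)·(2.6667) + (-1.5)·(-0.3333) + (-1.5)·(-2.3333) + (-1.5)·(-0.3333) + (0.5)·(0.6667) + (0.5)·(-0.3333)) / 5 = 14/5 = 2.8
  s[X_3,X_3] = ((2.6667)·(2.6667) + (-0.3333)·(-0.3333) + (-2.3333)·(-2.3333) + (-0.3333)·(-0.3333) + (0.6667)·(0.6667) + (-0.3333)·(-0.3333)) / 5 = 13.3333/5 = 2.6667
  Sample standard deviations s_i = √(s[i,i]):
  s(X_1) = √(4.5667) = 2.137
  s(X_2) = √(3.9) = 1.9748
  s(X_3) = √(2.6667) = 1.633

Step 3 — r_{ij} = s_{ij} / (s_i · s_j):
  r[X_1,X_1] = 1 (diagonal).
  r[X_1,X_2] = -0.5 / (2.137 · 1.9748) = -0.5 / 4.2202 = -0.1185
  r[X_1,X_3] = -1.7333 / (2.137 · 1.633) = -1.7333 / 3.4897 = -0.4967
  r[X_2,X_2] = 1 (diagonal).
  r[X_2,X_3] = 2.8 / (1.9748 · 1.633) = 2.8 / 3.2249 = 0.8682
  r[X_3,X_3] = 1 (diagonal).

R is symmetric with unit diagonal. Assembling:

R = [[1, -0.1185, -0.4967],
 [-0.1185, 1, 0.8682],
 [-0.4967, 0.8682, 1]]
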